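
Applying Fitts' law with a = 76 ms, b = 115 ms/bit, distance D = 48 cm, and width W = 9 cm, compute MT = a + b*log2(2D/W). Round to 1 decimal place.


MT = 76 + 115 * log2(2*48/9)
2D/W = 10.666667
log2(10.666667) = 3.415
MT = 76 + 115 * 3.415
= 468.7 ms


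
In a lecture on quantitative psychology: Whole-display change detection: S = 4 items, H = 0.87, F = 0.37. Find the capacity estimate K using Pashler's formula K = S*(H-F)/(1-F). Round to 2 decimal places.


K = S * (H - F) / (1 - F)
H - F = 0.5
1 - F = 0.63
K = 4 * 0.5 / 0.63
= 3.17


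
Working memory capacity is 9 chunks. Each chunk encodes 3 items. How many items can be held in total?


Total items = chunks * items_per_chunk
= 9 * 3
= 27


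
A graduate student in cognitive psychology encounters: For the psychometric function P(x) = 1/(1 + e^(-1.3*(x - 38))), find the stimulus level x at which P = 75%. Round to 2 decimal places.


At P = 0.75: 0.75 = 1/(1 + e^(-k*(x-x0)))
Solving: e^(-k*(x-x0)) = 1/3
x = x0 + ln(3)/k
ln(3) = 1.0986
x = 38 + 1.0986/1.3
= 38 + 0.8451
= 38.85


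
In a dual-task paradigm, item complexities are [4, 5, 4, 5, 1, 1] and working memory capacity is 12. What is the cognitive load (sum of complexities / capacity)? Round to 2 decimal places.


Total complexity = 4 + 5 + 4 + 5 + 1 + 1 = 20
Load = total / capacity = 20 / 12
= 1.67


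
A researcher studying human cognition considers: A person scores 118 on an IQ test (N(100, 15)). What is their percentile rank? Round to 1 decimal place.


z = (IQ - mean) / SD
z = (118 - 100) / 15 = 1.2
Percentile = Phi(1.2) * 100
Phi(1.2) = 0.88493
= 88.5


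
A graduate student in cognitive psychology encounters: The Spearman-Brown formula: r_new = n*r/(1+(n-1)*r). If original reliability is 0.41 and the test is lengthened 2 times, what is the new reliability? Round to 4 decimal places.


r_new = n*r / (1 + (n-1)*r)
Numerator = 2 * 0.41 = 0.82
Denominator = 1 + 1 * 0.41 = 1.41
r_new = 0.82 / 1.41
= 0.5816


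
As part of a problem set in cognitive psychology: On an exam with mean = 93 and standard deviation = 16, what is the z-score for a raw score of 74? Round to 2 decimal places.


z = (X - mu) / sigma
= (74 - 93) / 16
= -19 / 16
= -1.19


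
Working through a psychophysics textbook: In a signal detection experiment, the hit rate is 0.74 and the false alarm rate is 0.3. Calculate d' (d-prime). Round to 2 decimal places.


d' = z(HR) - z(FAR)
z(0.74) = 0.6433
z(0.3) = -0.5244
d' = 0.6433 - -0.5244
= 1.17


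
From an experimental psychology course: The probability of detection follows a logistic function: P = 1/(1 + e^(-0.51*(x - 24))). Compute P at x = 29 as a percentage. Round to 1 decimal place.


P(x) = 1/(1 + e^(-0.51*(29 - 24)))
Exponent = -0.51 * 5 = -2.55
e^(-2.55) = 0.078082
P = 1/(1 + 0.078082) = 0.927573
Percentage = 92.8


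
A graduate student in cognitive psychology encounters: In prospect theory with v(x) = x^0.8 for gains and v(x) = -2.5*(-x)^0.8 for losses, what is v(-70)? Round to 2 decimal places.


Since x = -70 < 0, use v(x) = -lambda*(-x)^alpha
(-x) = 70
70^0.8 = 29.9281
v(-70) = -2.5 * 29.9281
= -74.82


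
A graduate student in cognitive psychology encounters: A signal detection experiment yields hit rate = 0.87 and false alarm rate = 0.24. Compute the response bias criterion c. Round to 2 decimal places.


c = -0.5 * (z(HR) + z(FAR))
z(0.87) = 1.1264
z(0.24) = -0.7063
c = -0.5 * (1.1264 + -0.7063)
= -0.5 * 0.4201
= -0.21


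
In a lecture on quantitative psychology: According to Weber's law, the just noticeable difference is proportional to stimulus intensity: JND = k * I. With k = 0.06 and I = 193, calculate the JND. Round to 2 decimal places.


JND = k * I
JND = 0.06 * 193
= 11.58


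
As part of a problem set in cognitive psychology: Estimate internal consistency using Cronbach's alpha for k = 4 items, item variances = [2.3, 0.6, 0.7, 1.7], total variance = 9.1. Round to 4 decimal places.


alpha = (k/(k-1)) * (1 - sum(s_i^2)/s_total^2)
sum(item variances) = 5.3
k/(k-1) = 4/3 = 1.333333
1 - 5.3/9.1 = 1 - 0.582418 = 0.417582
alpha = 1.333333 * 0.417582
= 0.5568


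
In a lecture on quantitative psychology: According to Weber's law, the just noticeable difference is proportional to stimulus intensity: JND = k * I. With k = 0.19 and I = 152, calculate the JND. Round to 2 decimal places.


JND = k * I
JND = 0.19 * 152
= 28.88


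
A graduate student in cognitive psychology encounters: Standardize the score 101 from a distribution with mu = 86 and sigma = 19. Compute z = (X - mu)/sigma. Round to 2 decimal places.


z = (X - mu) / sigma
= (101 - 86) / 19
= 15 / 19
= 0.79


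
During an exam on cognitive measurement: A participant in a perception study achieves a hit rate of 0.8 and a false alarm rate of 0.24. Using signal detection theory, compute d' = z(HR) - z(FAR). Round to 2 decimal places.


d' = z(HR) - z(FAR)
z(0.8) = 0.8416
z(0.24) = -0.7063
d' = 0.8416 - -0.7063
= 1.55


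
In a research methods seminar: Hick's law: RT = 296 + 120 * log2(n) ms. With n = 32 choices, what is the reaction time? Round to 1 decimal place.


RT = 296 + 120 * log2(32)
log2(32) = 5.0
RT = 296 + 120 * 5.0
= 296 + 600.0
= 896.0 ms


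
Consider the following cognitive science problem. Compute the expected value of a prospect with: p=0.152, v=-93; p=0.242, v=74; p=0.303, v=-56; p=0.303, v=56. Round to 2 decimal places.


EU = sum(p_i * v_i)
0.152 * -93 = -14.136
0.242 * 74 = 17.908
0.303 * -56 = -16.968
0.303 * 56 = 16.968
EU = -14.136 + 17.908 + -16.968 + 16.968
= 3.77


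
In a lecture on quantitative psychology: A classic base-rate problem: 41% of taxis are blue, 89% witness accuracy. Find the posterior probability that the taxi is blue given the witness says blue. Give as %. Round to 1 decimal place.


P(blue | says blue) = P(says blue | blue)*P(blue) / [P(says blue | blue)*P(blue) + P(says blue | not blue)*P(not blue)]
Numerator = 0.89 * 0.41 = 0.3649
False identification = 0.11 * 0.59 = 0.0649
P = 0.3649 / (0.3649 + 0.0649)
= 0.3649 / 0.4298
As percentage = 84.9


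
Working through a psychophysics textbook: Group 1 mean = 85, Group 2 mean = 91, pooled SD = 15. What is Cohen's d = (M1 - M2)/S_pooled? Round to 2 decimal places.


Cohen's d = (M1 - M2) / S_pooled
= (85 - 91) / 15
= -6 / 15
= -0.40


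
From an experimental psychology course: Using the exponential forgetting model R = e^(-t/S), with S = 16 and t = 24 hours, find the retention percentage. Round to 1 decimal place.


R = e^(-t/S)
-t/S = -24/16 = -1.5
R = e^(-1.5) = 0.22313
Percentage = 0.22313 * 100
= 22.3


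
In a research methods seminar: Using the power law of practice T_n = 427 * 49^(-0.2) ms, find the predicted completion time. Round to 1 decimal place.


T_n = 427 * 49^(-0.2)
49^(-0.2) = 0.459157
T_n = 427 * 0.459157
= 196.1 ms


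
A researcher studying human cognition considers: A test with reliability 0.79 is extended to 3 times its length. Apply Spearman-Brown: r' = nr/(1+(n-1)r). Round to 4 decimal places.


r_new = n*r / (1 + (n-1)*r)
Numerator = 3 * 0.79 = 2.37
Denominator = 1 + 2 * 0.79 = 2.58
r_new = 2.37 / 2.58
= 0.9186


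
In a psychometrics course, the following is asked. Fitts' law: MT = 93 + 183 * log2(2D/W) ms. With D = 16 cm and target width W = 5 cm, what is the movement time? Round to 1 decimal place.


MT = 93 + 183 * log2(2*16/5)
2D/W = 6.4
log2(6.4) = 2.6781
MT = 93 + 183 * 2.6781
= 583.1 ms


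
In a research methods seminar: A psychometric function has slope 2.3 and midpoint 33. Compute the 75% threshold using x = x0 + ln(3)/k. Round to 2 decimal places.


At P = 0.75: 0.75 = 1/(1 + e^(-k*(x-x0)))
Solving: e^(-k*(x-x0)) = 1/3
x = x0 + ln(3)/k
ln(3) = 1.0986
x = 33 + 1.0986/2.3
= 33 + 0.4777
= 33.48


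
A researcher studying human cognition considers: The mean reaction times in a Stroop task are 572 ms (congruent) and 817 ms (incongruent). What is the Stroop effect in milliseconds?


Stroop effect = RT(incongruent) - RT(congruent)
= 817 - 572
= 245 ms


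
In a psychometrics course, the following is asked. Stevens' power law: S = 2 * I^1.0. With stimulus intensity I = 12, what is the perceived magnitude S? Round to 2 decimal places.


S = 2 * 12^1.0
12^1.0 = 12.0
S = 2 * 12.0
= 24.00


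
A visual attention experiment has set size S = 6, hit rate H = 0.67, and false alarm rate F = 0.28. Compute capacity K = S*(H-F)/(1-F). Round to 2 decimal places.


K = S * (H - F) / (1 - F)
H - F = 0.39
1 - F = 0.72
K = 6 * 0.39 / 0.72
= 3.25


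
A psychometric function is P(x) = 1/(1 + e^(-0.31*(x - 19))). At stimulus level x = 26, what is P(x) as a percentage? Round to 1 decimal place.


P(x) = 1/(1 + e^(-0.31*(26 - 19)))
Exponent = -0.31 * 7 = -2.17
e^(-2.17) = 0.114178
P = 1/(1 + 0.114178) = 0.897523
Percentage = 89.8


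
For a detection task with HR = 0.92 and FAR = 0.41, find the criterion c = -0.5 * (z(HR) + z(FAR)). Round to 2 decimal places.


c = -0.5 * (z(HR) + z(FAR))
z(0.92) = 1.4051
z(0.41) = -0.2275
c = -0.5 * (1.4051 + -0.2275)
= -0.5 * 1.1776
= -0.59


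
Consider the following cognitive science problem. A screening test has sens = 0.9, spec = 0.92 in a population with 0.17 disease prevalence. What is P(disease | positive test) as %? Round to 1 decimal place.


PPV = (sens * prev) / (sens * prev + (1-spec) * (1-prev))
Numerator = 0.9 * 0.17 = 0.153
P(positive and no disease) = (1 - spec) * (1 - prev) = (1 - 0.92) * (1 - 0.17) = 0.0664
Denominator = 0.153 + 0.0664 = 0.2194
PPV = 0.153 / 0.2194 = 0.697356
As percentage = 69.7


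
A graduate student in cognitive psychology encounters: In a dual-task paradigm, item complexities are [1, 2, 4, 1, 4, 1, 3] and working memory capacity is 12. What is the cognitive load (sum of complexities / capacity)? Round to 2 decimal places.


Total complexity = 1 + 2 + 4 + 1 + 4 + 1 + 3 = 16
Load = total / capacity = 16 / 12
= 1.33


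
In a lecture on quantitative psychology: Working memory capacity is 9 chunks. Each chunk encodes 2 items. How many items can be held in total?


Total items = chunks * items_per_chunk
= 9 * 2
= 18


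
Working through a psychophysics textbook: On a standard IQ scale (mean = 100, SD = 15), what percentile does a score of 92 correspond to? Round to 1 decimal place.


z = (IQ - mean) / SD
z = (92 - 100) / 15 = -0.5333
Percentile = Phi(-0.5333) * 100
Phi(-0.5333) = 0.296913
= 29.7


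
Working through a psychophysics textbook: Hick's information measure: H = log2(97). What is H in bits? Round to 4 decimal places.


H = log2(n)
H = log2(97)
= 6.5999


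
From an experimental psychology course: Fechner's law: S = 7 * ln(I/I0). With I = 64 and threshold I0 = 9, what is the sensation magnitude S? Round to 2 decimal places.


S = 7 * ln(64/9)
I/I0 = 7.111111
ln(7.111111) = 1.9617
S = 7 * 1.9617
= 13.73


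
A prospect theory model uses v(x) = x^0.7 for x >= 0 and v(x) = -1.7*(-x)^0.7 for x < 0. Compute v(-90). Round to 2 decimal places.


Since x = -90 < 0, use v(x) = -lambda*(-x)^alpha
(-x) = 90
90^0.7 = 23.333
v(-90) = -1.7 * 23.333
= -39.67


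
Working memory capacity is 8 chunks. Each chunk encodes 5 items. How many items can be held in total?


Total items = chunks * items_per_chunk
= 8 * 5
= 40


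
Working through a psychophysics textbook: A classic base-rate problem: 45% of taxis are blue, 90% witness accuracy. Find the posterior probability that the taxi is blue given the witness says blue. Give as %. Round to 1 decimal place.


P(blue | says blue) = P(says blue | blue)*P(blue) / [P(says blue | blue)*P(blue) + P(says blue | not blue)*P(not blue)]
Numerator = 0.9 * 0.45 = 0.405
False identification = 0.1 * 0.55 = 0.055
P = 0.405 / (0.405 + 0.055)
= 0.405 / 0.46
As percentage = 88.0


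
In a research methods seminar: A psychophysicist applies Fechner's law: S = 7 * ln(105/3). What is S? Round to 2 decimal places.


S = 7 * ln(105/3)
I/I0 = 35.0
ln(35.0) = 3.5553
S = 7 * 3.5553
= 24.89


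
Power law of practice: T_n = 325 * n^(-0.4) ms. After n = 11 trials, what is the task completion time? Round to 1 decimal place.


T_n = 325 * 11^(-0.4)
11^(-0.4) = 0.383215
T_n = 325 * 0.383215
= 124.5 ms


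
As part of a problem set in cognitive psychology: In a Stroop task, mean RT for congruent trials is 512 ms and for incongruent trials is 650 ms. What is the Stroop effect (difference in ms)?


Stroop effect = RT(incongruent) - RT(congruent)
= 650 - 512
= 138 ms


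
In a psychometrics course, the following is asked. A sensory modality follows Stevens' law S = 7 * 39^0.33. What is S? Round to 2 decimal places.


S = 7 * 39^0.33
39^0.33 = 3.3501
S = 7 * 3.3501
= 23.45


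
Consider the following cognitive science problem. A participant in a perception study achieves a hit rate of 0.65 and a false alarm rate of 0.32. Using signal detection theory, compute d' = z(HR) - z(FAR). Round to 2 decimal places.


d' = z(HR) - z(FAR)
z(0.65) = 0.3853
z(0.32) = -0.4677
d' = 0.3853 - -0.4677
= 0.85


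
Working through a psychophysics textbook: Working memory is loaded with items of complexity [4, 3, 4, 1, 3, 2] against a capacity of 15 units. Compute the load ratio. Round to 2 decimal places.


Total complexity = 4 + 3 + 4 + 1 + 3 + 2 = 17
Load = total / capacity = 17 / 15
= 1.13


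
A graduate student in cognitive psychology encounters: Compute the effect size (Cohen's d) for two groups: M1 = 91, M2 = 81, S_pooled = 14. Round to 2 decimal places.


Cohen's d = (M1 - M2) / S_pooled
= (91 - 81) / 14
= 10 / 14
= 0.71


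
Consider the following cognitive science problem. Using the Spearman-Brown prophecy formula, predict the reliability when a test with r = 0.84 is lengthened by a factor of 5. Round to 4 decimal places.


r_new = n*r / (1 + (n-1)*r)
Numerator = 5 * 0.84 = 4.2
Denominator = 1 + 4 * 0.84 = 4.36
r_new = 4.2 / 4.36
= 0.9633


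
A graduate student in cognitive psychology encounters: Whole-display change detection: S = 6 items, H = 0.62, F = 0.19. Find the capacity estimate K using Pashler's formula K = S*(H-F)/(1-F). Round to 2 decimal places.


K = S * (H - F) / (1 - F)
H - F = 0.43
1 - F = 0.81
K = 6 * 0.43 / 0.81
= 3.19


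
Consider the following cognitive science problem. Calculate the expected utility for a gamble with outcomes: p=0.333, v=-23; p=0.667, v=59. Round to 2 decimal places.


EU = sum(p_i * v_i)
0.333 * -23 = -7.659
0.667 * 59 = 39.353
EU = -7.659 + 39.353
= 31.69


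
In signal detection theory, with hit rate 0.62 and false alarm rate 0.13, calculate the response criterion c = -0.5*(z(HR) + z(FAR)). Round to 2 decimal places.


c = -0.5 * (z(HR) + z(FAR))
z(0.62) = 0.3055
z(0.13) = -1.1264
c = -0.5 * (0.3055 + -1.1264)
= -0.5 * -0.8209
= 0.41


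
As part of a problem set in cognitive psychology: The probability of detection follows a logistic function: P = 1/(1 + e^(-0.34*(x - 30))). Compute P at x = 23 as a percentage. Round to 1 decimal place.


P(x) = 1/(1 + e^(-0.34*(23 - 30)))
Exponent = -0.34 * -7 = 2.38
e^(2.38) = 10.804903
P = 1/(1 + 10.804903) = 0.084711
Percentage = 8.5


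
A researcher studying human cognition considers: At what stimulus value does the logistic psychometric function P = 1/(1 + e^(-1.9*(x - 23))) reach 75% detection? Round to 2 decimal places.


At P = 0.75: 0.75 = 1/(1 + e^(-k*(x-x0)))
Solving: e^(-k*(x-x0)) = 1/3
x = x0 + ln(3)/k
ln(3) = 1.0986
x = 23 + 1.0986/1.9
= 23 + 0.5782
= 23.58


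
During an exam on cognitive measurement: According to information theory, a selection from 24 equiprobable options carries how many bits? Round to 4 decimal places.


H = log2(n)
H = log2(24)
= 4.5850


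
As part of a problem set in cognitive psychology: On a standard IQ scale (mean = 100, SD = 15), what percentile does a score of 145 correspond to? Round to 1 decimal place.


z = (IQ - mean) / SD
z = (145 - 100) / 15 = 3.0
Percentile = Phi(3.0) * 100
Phi(3.0) = 0.99865
= 99.9


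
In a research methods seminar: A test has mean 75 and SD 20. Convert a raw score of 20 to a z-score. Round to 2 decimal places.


z = (X - mu) / sigma
= (20 - 75) / 20
= -55 / 20
= -2.75


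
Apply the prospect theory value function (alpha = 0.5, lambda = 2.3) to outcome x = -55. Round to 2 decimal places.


Since x = -55 < 0, use v(x) = -lambda*(-x)^alpha
(-x) = 55
55^0.5 = 7.4162
v(-55) = -2.3 * 7.4162
= -17.06


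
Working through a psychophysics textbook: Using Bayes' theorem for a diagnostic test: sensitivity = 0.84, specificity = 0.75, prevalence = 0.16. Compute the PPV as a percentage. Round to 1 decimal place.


PPV = (sens * prev) / (sens * prev + (1-spec) * (1-prev))
Numerator = 0.84 * 0.16 = 0.1344
P(positive and no disease) = (1 - spec) * (1 - prev) = (1 - 0.75) * (1 - 0.16) = 0.21
Denominator = 0.1344 + 0.21 = 0.3444
PPV = 0.1344 / 0.3444 = 0.390244
As percentage = 39.0


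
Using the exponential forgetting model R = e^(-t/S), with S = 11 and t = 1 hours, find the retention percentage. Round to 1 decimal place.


R = e^(-t/S)
-t/S = -1/11 = -0.090909
R = e^(-0.090909) = 0.913101
Percentage = 0.913101 * 100
= 91.3


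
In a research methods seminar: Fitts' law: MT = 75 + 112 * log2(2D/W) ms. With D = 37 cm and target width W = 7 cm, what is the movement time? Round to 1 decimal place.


MT = 75 + 112 * log2(2*37/7)
2D/W = 10.571429
log2(10.571429) = 3.4021
MT = 75 + 112 * 3.4021
= 456.0 ms


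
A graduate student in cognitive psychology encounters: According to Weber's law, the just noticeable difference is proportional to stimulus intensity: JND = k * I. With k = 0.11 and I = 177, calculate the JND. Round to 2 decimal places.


JND = k * I
JND = 0.11 * 177
= 19.47


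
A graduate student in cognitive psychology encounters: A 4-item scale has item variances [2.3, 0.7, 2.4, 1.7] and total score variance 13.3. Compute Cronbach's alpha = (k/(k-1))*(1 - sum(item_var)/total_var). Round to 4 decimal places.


alpha = (k/(k-1)) * (1 - sum(s_i^2)/s_total^2)
sum(item variances) = 7.1
k/(k-1) = 4/3 = 1.333333
1 - 7.1/13.3 = 1 - 0.533835 = 0.466165
alpha = 1.333333 * 0.466165
= 0.6216


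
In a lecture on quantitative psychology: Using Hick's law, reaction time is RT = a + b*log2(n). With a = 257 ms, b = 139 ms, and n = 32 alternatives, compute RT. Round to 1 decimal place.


RT = 257 + 139 * log2(32)
log2(32) = 5.0
RT = 257 + 139 * 5.0
= 257 + 695.0
= 952.0 ms


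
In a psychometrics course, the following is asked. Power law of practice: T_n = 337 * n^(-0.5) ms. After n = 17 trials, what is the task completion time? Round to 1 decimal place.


T_n = 337 * 17^(-0.5)
17^(-0.5) = 0.242536
T_n = 337 * 0.242536
= 81.7 ms


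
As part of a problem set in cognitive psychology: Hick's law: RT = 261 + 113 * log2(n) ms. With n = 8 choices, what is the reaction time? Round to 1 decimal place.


RT = 261 + 113 * log2(8)
log2(8) = 3.0
RT = 261 + 113 * 3.0
= 261 + 339.0
= 600.0 ms


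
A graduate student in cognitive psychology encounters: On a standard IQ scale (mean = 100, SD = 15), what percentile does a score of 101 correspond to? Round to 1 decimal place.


z = (IQ - mean) / SD
z = (101 - 100) / 15 = 0.0667
Percentile = Phi(0.0667) * 100
Phi(0.0667) = 0.52659
= 52.7


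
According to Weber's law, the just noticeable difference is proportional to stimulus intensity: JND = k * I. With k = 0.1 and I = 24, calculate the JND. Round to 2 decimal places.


JND = k * I
JND = 0.1 * 24
= 2.40


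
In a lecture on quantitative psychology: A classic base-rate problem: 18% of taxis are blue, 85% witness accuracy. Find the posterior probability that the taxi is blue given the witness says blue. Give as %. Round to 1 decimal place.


P(blue | says blue) = P(says blue | blue)*P(blue) / [P(says blue | blue)*P(blue) + P(says blue | not blue)*P(not blue)]
Numerator = 0.85 * 0.18 = 0.153
False identification = 0.15 * 0.82 = 0.123
P = 0.153 / (0.153 + 0.123)
= 0.153 / 0.276
As percentage = 55.4


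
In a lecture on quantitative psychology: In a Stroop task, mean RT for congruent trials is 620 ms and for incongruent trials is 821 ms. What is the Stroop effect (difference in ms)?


Stroop effect = RT(incongruent) - RT(congruent)
= 821 - 620
= 201 ms


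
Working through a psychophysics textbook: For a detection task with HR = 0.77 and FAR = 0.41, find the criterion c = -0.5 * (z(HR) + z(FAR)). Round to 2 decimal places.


c = -0.5 * (z(HR) + z(FAR))
z(0.77) = 0.7388
z(0.41) = -0.2275
c = -0.5 * (0.7388 + -0.2275)
= -0.5 * 0.5113
= -0.26


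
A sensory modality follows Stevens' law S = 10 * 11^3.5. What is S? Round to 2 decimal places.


S = 10 * 11^3.5
11^3.5 = 4414.4276
S = 10 * 4414.4276
= 44144.28


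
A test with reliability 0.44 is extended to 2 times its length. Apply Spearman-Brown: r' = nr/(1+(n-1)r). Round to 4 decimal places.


r_new = n*r / (1 + (n-1)*r)
Numerator = 2 * 0.44 = 0.88
Denominator = 1 + 1 * 0.44 = 1.44
r_new = 0.88 / 1.44
= 0.6111


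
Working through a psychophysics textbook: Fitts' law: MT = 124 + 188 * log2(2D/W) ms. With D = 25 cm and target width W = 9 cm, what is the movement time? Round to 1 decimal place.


MT = 124 + 188 * log2(2*25/9)
2D/W = 5.555556
log2(5.555556) = 2.4739
MT = 124 + 188 * 2.4739
= 589.1 ms


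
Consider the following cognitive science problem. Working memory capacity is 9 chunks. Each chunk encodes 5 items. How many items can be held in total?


Total items = chunks * items_per_chunk
= 9 * 5
= 45


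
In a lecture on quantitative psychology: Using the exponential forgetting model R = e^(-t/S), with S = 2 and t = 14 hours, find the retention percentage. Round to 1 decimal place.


R = e^(-t/S)
-t/S = -14/2 = -7.0
R = e^(-7.0) = 0.000912
Percentage = 0.000912 * 100
= 0.1


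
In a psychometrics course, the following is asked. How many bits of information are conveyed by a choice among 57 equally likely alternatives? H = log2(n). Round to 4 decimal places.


H = log2(n)
H = log2(57)
= 5.8329


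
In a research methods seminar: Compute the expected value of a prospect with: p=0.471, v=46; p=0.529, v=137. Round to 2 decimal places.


EU = sum(p_i * v_i)
0.471 * 46 = 21.666
0.529 * 137 = 72.473
EU = 21.666 + 72.473
= 94.14


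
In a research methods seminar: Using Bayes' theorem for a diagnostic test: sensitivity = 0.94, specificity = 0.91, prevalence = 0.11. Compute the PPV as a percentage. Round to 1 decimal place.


PPV = (sens * prev) / (sens * prev + (1-spec) * (1-prev))
Numerator = 0.94 * 0.11 = 0.1034
P(positive and no disease) = (1 - spec) * (1 - prev) = (1 - 0.91) * (1 - 0.11) = 0.0801
Denominator = 0.1034 + 0.0801 = 0.1835
PPV = 0.1034 / 0.1835 = 0.563488
As percentage = 56.3


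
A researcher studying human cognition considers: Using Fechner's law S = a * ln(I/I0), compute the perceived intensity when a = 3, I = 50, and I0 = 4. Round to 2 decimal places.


S = 3 * ln(50/4)
I/I0 = 12.5
ln(12.5) = 2.5257
S = 3 * 2.5257
= 7.58


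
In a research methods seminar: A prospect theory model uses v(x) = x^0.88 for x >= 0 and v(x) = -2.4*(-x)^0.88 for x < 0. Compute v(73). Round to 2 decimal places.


Since x = 73 >= 0, use v(x) = x^0.88
73^0.88 = 43.6239
v(73) = 43.62


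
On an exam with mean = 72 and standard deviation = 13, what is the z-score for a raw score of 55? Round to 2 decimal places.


z = (X - mu) / sigma
= (55 - 72) / 13
= -17 / 13
= -1.31


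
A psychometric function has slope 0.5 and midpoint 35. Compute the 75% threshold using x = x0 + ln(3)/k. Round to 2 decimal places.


At P = 0.75: 0.75 = 1/(1 + e^(-k*(x-x0)))
Solving: e^(-k*(x-x0)) = 1/3
x = x0 + ln(3)/k
ln(3) = 1.0986
x = 35 + 1.0986/0.5
= 35 + 2.1972
= 37.20


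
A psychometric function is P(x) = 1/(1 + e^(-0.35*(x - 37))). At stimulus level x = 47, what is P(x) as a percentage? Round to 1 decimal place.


P(x) = 1/(1 + e^(-0.35*(47 - 37)))
Exponent = -0.35 * 10 = -3.5
e^(-3.5) = 0.030197
P = 1/(1 + 0.030197) = 0.970688
Percentage = 97.1


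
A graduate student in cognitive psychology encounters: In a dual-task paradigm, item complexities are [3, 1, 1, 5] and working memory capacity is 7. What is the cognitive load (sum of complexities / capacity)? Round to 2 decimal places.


Total complexity = 3 + 1 + 1 + 5 = 10
Load = total / capacity = 10 / 7
= 1.43


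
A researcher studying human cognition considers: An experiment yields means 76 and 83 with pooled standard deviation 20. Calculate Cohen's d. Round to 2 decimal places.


Cohen's d = (M1 - M2) / S_pooled
= (76 - 83) / 20
= -7 / 20
= -0.35


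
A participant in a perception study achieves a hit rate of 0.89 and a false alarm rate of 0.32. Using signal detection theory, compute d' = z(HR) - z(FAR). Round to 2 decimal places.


d' = z(HR) - z(FAR)
z(0.89) = 1.2265
z(0.32) = -0.4677
d' = 1.2265 - -0.4677
= 1.69


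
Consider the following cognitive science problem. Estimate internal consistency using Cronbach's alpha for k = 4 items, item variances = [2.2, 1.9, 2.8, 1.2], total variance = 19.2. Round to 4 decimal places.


alpha = (k/(k-1)) * (1 - sum(s_i^2)/s_total^2)
sum(item variances) = 8.1
k/(k-1) = 4/3 = 1.333333
1 - 8.1/19.2 = 1 - 0.421875 = 0.578125
alpha = 1.333333 * 0.578125
= 0.7708


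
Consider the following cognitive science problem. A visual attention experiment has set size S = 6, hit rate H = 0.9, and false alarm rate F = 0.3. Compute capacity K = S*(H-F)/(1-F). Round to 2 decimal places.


K = S * (H - F) / (1 - F)
H - F = 0.6
1 - F = 0.7
K = 6 * 0.6 / 0.7
= 5.14


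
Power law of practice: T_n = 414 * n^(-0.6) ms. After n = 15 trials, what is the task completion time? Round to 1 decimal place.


T_n = 414 * 15^(-0.6)
15^(-0.6) = 0.196945
T_n = 414 * 0.196945
= 81.5 ms


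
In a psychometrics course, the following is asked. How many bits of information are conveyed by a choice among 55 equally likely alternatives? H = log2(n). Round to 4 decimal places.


H = log2(n)
H = log2(55)
= 5.7814


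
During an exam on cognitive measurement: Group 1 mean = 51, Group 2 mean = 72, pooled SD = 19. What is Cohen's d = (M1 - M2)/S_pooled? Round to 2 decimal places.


Cohen's d = (M1 - M2) / S_pooled
= (51 - 72) / 19
= -21 / 19
= -1.11


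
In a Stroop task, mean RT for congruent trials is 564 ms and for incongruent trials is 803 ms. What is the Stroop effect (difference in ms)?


Stroop effect = RT(incongruent) - RT(congruent)
= 803 - 564
= 239 ms


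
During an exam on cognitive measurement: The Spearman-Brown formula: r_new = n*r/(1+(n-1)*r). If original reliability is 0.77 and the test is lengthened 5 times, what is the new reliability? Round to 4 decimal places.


r_new = n*r / (1 + (n-1)*r)
Numerator = 5 * 0.77 = 3.85
Denominator = 1 + 4 * 0.77 = 4.08
r_new = 3.85 / 4.08
= 0.9436


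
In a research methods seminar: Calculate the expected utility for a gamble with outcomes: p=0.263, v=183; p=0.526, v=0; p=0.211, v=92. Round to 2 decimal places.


EU = sum(p_i * v_i)
0.263 * 183 = 48.129
0.526 * 0 = 0.0
0.211 * 92 = 19.412
EU = 48.129 + 0.0 + 19.412
= 67.54


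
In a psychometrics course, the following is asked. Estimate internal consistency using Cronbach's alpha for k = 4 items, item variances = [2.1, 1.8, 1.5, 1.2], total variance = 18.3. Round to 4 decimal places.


alpha = (k/(k-1)) * (1 - sum(s_i^2)/s_total^2)
sum(item variances) = 6.6
k/(k-1) = 4/3 = 1.333333
1 - 6.6/18.3 = 1 - 0.360656 = 0.639344
alpha = 1.333333 * 0.639344
= 0.8525


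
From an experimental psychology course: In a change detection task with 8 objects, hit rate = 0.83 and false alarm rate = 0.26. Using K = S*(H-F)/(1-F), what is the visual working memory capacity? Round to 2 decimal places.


K = S * (H - F) / (1 - F)
H - F = 0.57
1 - F = 0.74
K = 8 * 0.57 / 0.74
= 6.16


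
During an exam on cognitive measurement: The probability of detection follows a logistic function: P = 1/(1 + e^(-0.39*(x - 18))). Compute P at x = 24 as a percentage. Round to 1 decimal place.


P(x) = 1/(1 + e^(-0.39*(24 - 18)))
Exponent = -0.39 * 6 = -2.34
e^(-2.34) = 0.096328
P = 1/(1 + 0.096328) = 0.912136
Percentage = 91.2


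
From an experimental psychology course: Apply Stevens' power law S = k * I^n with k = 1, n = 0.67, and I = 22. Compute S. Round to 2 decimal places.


S = 1 * 22^0.67
22^0.67 = 7.9327
S = 1 * 7.9327
= 7.93


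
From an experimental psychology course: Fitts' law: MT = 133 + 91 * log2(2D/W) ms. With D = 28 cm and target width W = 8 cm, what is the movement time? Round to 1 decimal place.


MT = 133 + 91 * log2(2*28/8)
2D/W = 7.0
log2(7.0) = 2.8074
MT = 133 + 91 * 2.8074
= 388.5 ms


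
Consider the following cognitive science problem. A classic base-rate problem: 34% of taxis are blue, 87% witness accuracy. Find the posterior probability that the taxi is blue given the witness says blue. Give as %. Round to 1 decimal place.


P(blue | says blue) = P(says blue | blue)*P(blue) / [P(says blue | blue)*P(blue) + P(says blue | not blue)*P(not blue)]
Numerator = 0.87 * 0.34 = 0.2958
False identification = 0.13 * 0.66 = 0.0858
P = 0.2958 / (0.2958 + 0.0858)
= 0.2958 / 0.3816
As percentage = 77.5


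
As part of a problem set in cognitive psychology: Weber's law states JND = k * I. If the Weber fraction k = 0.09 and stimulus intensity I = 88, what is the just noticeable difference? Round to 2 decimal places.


JND = k * I
JND = 0.09 * 88
= 7.92


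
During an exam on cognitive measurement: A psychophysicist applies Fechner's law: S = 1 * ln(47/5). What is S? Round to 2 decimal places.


S = 1 * ln(47/5)
I/I0 = 9.4
ln(9.4) = 2.2407
S = 1 * 2.2407
= 2.24


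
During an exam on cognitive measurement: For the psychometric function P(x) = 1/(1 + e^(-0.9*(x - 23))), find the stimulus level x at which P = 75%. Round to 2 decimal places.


At P = 0.75: 0.75 = 1/(1 + e^(-k*(x-x0)))
Solving: e^(-k*(x-x0)) = 1/3
x = x0 + ln(3)/k
ln(3) = 1.0986
x = 23 + 1.0986/0.9
= 23 + 1.2207
= 24.22


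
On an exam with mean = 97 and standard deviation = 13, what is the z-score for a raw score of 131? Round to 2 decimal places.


z = (X - mu) / sigma
= (131 - 97) / 13
= 34 / 13
= 2.62


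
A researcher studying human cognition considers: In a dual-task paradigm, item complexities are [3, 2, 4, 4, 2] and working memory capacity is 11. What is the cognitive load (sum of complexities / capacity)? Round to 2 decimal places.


Total complexity = 3 + 2 + 4 + 4 + 2 = 15
Load = total / capacity = 15 / 11
= 1.36


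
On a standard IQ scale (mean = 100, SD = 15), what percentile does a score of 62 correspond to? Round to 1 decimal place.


z = (IQ - mean) / SD
z = (62 - 100) / 15 = -2.5333
Percentile = Phi(-2.5333) * 100
Phi(-2.5333) = 0.00565
= 0.6


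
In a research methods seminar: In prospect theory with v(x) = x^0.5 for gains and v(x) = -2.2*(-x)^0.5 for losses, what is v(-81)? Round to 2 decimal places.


Since x = -81 < 0, use v(x) = -lambda*(-x)^alpha
(-x) = 81
81^0.5 = 9.0
v(-81) = -2.2 * 9.0
= -19.80


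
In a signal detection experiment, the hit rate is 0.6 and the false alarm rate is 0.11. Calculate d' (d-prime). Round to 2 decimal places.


d' = z(HR) - z(FAR)
z(0.6) = 0.2533
z(0.11) = -1.2265
d' = 0.2533 - -1.2265
= 1.48


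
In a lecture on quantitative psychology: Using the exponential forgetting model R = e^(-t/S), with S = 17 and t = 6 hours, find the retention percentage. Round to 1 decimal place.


R = e^(-t/S)
-t/S = -6/17 = -0.352941
R = e^(-0.352941) = 0.702619
Percentage = 0.702619 * 100
= 70.3


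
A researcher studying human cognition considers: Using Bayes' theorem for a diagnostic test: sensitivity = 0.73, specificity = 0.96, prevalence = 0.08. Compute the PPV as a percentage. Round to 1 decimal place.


PPV = (sens * prev) / (sens * prev + (1-spec) * (1-prev))
Numerator = 0.73 * 0.08 = 0.0584
P(positive and no disease) = (1 - spec) * (1 - prev) = (1 - 0.96) * (1 - 0.08) = 0.0368
Denominator = 0.0584 + 0.0368 = 0.0952
PPV = 0.0584 / 0.0952 = 0.613445
As percentage = 61.3


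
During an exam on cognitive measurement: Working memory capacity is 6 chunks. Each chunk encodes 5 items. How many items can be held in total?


Total items = chunks * items_per_chunk
= 6 * 5
= 30


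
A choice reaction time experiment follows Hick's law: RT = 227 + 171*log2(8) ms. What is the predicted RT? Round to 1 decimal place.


RT = 227 + 171 * log2(8)
log2(8) = 3.0
RT = 227 + 171 * 3.0
= 227 + 513.0
= 740.0 ms


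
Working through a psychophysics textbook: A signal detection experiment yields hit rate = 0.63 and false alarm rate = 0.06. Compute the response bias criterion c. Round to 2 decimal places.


c = -0.5 * (z(HR) + z(FAR))
z(0.63) = 0.3319
z(0.06) = -1.5548
c = -0.5 * (0.3319 + -1.5548)
= -0.5 * -1.2229
= 0.61


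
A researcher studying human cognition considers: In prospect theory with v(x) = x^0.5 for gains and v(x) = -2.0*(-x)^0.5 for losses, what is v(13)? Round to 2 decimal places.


Since x = 13 >= 0, use v(x) = x^0.5
13^0.5 = 3.6056
v(13) = 3.61


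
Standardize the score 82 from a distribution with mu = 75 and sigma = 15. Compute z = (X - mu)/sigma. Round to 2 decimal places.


z = (X - mu) / sigma
= (82 - 75) / 15
= 7 / 15
= 0.47


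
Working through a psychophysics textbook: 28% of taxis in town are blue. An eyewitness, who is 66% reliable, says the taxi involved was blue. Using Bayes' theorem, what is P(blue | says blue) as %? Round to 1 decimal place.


P(blue | says blue) = P(says blue | blue)*P(blue) / [P(says blue | blue)*P(blue) + P(says blue | not blue)*P(not blue)]
Numerator = 0.66 * 0.28 = 0.1848
False identification = 0.34 * 0.72 = 0.2448
P = 0.1848 / (0.1848 + 0.2448)
= 0.1848 / 0.4296
As percentage = 43.0


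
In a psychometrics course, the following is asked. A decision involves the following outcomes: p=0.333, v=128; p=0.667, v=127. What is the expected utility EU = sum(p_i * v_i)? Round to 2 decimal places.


EU = sum(p_i * v_i)
0.333 * 128 = 42.624
0.667 * 127 = 84.709
EU = 42.624 + 84.709
= 127.33


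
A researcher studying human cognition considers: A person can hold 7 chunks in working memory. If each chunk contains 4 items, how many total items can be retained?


Total items = chunks * items_per_chunk
= 7 * 4
= 28


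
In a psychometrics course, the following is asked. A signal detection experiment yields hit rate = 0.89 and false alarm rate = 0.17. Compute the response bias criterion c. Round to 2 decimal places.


c = -0.5 * (z(HR) + z(FAR))
z(0.89) = 1.2265
z(0.17) = -0.9542
c = -0.5 * (1.2265 + -0.9542)
= -0.5 * 0.2723
= -0.14


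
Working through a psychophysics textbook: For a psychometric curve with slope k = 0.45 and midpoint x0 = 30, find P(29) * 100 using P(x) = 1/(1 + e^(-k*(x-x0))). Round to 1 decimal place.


P(x) = 1/(1 + e^(-0.45*(29 - 30)))
Exponent = -0.45 * -1 = 0.45
e^(0.45) = 1.568312
P = 1/(1 + 1.568312) = 0.389361
Percentage = 38.9


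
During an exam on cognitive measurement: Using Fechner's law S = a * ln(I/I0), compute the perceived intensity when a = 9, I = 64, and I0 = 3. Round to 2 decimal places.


S = 9 * ln(64/3)
I/I0 = 21.333333
ln(21.333333) = 3.0603
S = 9 * 3.0603
= 27.54


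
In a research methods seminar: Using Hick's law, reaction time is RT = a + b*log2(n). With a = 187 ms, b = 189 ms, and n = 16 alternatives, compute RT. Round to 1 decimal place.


RT = 187 + 189 * log2(16)
log2(16) = 4.0
RT = 187 + 189 * 4.0
= 187 + 756.0
= 943.0 ms


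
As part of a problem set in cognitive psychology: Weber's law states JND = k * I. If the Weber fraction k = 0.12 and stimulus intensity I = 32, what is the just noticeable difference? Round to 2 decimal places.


JND = k * I
JND = 0.12 * 32
= 3.84


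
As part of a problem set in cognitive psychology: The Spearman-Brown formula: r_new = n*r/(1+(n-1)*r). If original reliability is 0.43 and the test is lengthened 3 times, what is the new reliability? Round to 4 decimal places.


r_new = n*r / (1 + (n-1)*r)
Numerator = 3 * 0.43 = 1.29
Denominator = 1 + 2 * 0.43 = 1.86
r_new = 1.29 / 1.86
= 0.6935


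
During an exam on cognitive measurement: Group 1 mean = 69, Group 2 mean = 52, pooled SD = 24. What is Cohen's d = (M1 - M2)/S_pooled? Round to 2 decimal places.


Cohen's d = (M1 - M2) / S_pooled
= (69 - 52) / 24
= 17 / 24
= 0.71


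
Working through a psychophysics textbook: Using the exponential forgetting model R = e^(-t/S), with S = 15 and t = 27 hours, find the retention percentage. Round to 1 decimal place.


R = e^(-t/S)
-t/S = -27/15 = -1.8
R = e^(-1.8) = 0.165299
Percentage = 0.165299 * 100
= 16.5


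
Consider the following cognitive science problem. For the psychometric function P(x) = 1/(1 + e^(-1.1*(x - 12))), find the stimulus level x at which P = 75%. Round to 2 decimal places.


At P = 0.75: 0.75 = 1/(1 + e^(-k*(x-x0)))
Solving: e^(-k*(x-x0)) = 1/3
x = x0 + ln(3)/k
ln(3) = 1.0986
x = 12 + 1.0986/1.1
= 12 + 0.9987
= 13.00


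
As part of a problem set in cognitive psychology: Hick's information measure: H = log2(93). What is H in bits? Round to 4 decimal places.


H = log2(n)
H = log2(93)
= 6.5392


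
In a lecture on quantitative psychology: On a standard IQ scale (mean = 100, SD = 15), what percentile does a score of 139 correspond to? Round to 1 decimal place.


z = (IQ - mean) / SD
z = (139 - 100) / 15 = 2.6
Percentile = Phi(2.6) * 100
Phi(2.6) = 0.995339
= 99.5


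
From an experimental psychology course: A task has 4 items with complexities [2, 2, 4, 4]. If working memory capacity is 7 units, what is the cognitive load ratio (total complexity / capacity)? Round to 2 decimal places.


Total complexity = 2 + 2 + 4 + 4 = 12
Load = total / capacity = 12 / 7
= 1.71


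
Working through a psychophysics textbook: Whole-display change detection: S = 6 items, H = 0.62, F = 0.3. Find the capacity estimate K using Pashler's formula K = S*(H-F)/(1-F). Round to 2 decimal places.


K = S * (H - F) / (1 - F)
H - F = 0.32
1 - F = 0.7
K = 6 * 0.32 / 0.7
= 2.74


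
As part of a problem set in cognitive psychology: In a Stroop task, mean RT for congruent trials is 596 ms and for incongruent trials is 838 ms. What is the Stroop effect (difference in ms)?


Stroop effect = RT(incongruent) - RT(congruent)
= 838 - 596
= 242 ms


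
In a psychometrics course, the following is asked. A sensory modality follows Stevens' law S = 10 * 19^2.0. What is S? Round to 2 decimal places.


S = 10 * 19^2.0
19^2.0 = 361.0
S = 10 * 361.0
= 3610.00


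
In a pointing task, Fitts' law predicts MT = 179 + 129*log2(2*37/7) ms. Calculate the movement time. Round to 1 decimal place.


MT = 179 + 129 * log2(2*37/7)
2D/W = 10.571429
log2(10.571429) = 3.4021
MT = 179 + 129 * 3.4021
= 617.9 ms


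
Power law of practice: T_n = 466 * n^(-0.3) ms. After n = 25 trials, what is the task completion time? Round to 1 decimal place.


T_n = 466 * 25^(-0.3)
25^(-0.3) = 0.380731
T_n = 466 * 0.380731
= 177.4 ms


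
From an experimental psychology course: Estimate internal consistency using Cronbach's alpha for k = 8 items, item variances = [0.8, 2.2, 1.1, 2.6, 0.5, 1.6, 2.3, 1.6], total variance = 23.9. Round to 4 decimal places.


alpha = (k/(k-1)) * (1 - sum(s_i^2)/s_total^2)
sum(item variances) = 12.7
k/(k-1) = 8/7 = 1.142857
1 - 12.7/23.9 = 1 - 0.531381 = 0.468619
alpha = 1.142857 * 0.468619
= 0.5356


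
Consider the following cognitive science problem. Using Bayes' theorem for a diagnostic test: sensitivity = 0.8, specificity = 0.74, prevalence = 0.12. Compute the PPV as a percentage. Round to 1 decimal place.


PPV = (sens * prev) / (sens * prev + (1-spec) * (1-prev))
Numerator = 0.8 * 0.12 = 0.096
P(positive and no disease) = (1 - spec) * (1 - prev) = (1 - 0.74) * (1 - 0.12) = 0.2288
Denominator = 0.096 + 0.2288 = 0.3248
PPV = 0.096 / 0.3248 = 0.295567
As percentage = 29.6
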